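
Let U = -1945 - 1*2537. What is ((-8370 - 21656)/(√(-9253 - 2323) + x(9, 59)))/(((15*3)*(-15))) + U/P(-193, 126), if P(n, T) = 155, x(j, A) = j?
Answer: 4*(-302535*√2894 + 1128706*I)/(20925*(-9*I + 2*√2894)) ≈ -28.882 - 0.41057*I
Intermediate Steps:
U = -4482 (U = -1945 - 2537 = -4482)
((-8370 - 21656)/(√(-9253 - 2323) + x(9, 59)))/(((15*3)*(-15))) + U/P(-193, 126) = ((-8370 - 21656)/(√(-9253 - 2323) + 9))/(((15*3)*(-15))) - 4482/155 = (-30026/(√(-11576) + 9))/((45*(-15))) - 4482*1/155 = -30026/(2*I*√2894 + 9)/(-675) - 4482/155 = -30026/(9 + 2*I*√2894)*(-1/675) - 4482/155 = 30026/(675*(9 + 2*I*√2894)) - 4482/155 = -4482/155 + 30026/(675*(9 + 2*I*√2894))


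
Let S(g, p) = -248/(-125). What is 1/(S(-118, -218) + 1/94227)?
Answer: 11778375/23368421 ≈ 0.50403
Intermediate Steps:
S(g, p) = 248/125 (S(g, p) = -248*(-1/125) = 248/125)
1/(S(-118, -218) + 1/94227) = 1/(248/125 + 1/94227) = 1/(23368421/11778375) = 11778375/23368421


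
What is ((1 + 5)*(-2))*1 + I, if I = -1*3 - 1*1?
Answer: -16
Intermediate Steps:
I = -4 (I = -3 - 1 = -4)
((1 + 5)*(-2))*1 + I = ((1 + 5)*(-2))*1 - 4 = (6*(-2))*1 - 4 = -12*1 - 4 = -12 - 4 = -16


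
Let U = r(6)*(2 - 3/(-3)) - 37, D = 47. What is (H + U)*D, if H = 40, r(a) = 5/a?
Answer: 517/2 ≈ 258.50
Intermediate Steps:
U = -69/2 (U = (5/6)*(2 - 3/(-3)) - 37 = (5*(⅙))*(2 - 3*(-⅓)) - 37 = 5*(2 + 1)/6 - 37 = (⅚)*3 - 37 = 5/2 - 37 = -69/2 ≈ -34.500)
(H + U)*D = (40 - 69/2)*47 = (11/2)*47 = 517/2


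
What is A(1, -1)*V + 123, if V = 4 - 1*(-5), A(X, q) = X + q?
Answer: 123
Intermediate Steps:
V = 9 (V = 4 + 5 = 9)
A(1, -1)*V + 123 = (1 - 1)*9 + 123 = 0*9 + 123 = 0 + 123 = 123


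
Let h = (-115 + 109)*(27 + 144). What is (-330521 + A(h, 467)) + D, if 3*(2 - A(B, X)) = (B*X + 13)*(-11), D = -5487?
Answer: -6278437/3 ≈ -2.0928e+6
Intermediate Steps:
h = -1026 (h = -6*171 = -1026)
A(B, X) = 149/3 + 11*B*X/3 (A(B, X) = 2 - (B*X + 13)*(-11)/3 = 2 - (13 + B*X)*(-11)/3 = 2 - (-143 - 11*B*X)/3 = 2 + (143/3 + 11*B*X/3) = 149/3 + 11*B*X/3)
(-330521 + A(h, 467)) + D = (-330521 + (149/3 + (11/3)*(-1026)*467)) - 5487 = (-330521 + (149/3 - 1756854)) - 5487 = (-330521 - 5270413/3) - 5487 = -6261976/3 - 5487 = -6278437/3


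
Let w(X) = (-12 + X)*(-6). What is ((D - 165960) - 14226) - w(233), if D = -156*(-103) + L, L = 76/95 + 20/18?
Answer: -7325554/45 ≈ -1.6279e+5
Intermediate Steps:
L = 86/45 (L = 76*(1/95) + 20*(1/18) = ⅘ + 10/9 = 86/45 ≈ 1.9111)
D = 723146/45 (D = -156*(-103) + 86/45 = 16068 + 86/45 = 723146/45 ≈ 16070.)
w(X) = 72 - 6*X
((D - 165960) - 14226) - w(233) = ((723146/45 - 165960) - 14226) - (72 - 6*233) = (-6745054/45 - 14226) - (72 - 1398) = -7385224/45 - 1*(-1326) = -7385224/45 + 1326 = -7325554/45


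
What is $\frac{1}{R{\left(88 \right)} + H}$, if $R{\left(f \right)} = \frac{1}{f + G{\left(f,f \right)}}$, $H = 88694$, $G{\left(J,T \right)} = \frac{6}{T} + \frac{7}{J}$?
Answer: $\frac{7757}{687999446} \approx 1.1275 \cdot 10^{-5}$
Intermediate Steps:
$R{\left(f \right)} = \frac{1}{f + \frac{13}{f}}$ ($R{\left(f \right)} = \frac{1}{f + \left(\frac{6}{f} + \frac{7}{f}\right)} = \frac{1}{f + \frac{13}{f}}$)
$\frac{1}{R{\left(88 \right)} + H} = \frac{1}{\frac{88}{13 + 88^{2}} + 88694} = \frac{1}{\frac{88}{13 + 7744} + 88694} = \frac{1}{\frac{88}{7757} + 88694} = \frac{1}{\frac{687999446}{7757}} = \frac{7757}{687999446}$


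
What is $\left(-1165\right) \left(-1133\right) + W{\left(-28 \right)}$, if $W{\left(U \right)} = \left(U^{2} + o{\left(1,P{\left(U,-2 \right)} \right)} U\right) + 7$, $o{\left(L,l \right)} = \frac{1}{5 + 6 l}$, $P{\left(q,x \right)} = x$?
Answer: $1320740$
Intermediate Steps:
$W{\left(U \right)} = 7 + U^{2} - \frac{U}{7}$ ($W{\left(U \right)} = \left(U^{2} + \frac{U}{5 + 6 \left(-2\right)}\right) + 7 = \left(U^{2} + \frac{U}{5 - 12}\right) + 7 = \left(U^{2} + \frac{U}{-7}\right) + 7 = \left(U^{2} - \frac{U}{7}\right) + 7 = 7 + U^{2} - \frac{U}{7}$)
$\left(-1165\right) \left(-1133\right) + W{\left(-28 \right)} = \left(-1165\right) \left(-1133\right) + \left(7 + \left(-28\right)^{2} - -4\right) = 1319945 + \left(7 + 784 + 4\right) = 1319945 + 795 = 1320740$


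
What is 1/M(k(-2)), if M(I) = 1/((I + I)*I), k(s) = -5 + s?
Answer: 98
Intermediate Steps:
M(I) = 1/(2*I**2) (M(I) = 1/(((2*I))*I) = (1/(2*I))/I = 1/(2*I**2))
1/M(k(-2)) = 1/(1/(2*(-5 - 2)**2)) = 1/((1/2)/(-7)**2) = 1/((1/2)*(1/49)) = 1/(1/98) = 98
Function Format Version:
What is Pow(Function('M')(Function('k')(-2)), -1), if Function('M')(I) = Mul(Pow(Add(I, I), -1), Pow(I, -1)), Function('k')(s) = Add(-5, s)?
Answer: 98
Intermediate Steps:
Function('M')(I) = Mul(Rational(1, 2), Pow(I, -2)) (Function('M')(I) = Mul(Pow(Mul(2, I), -1), Pow(I, -1)) = Mul(Mul(Rational(1, 2), Pow(I, -1)), Pow(I, -1)) = Mul(Rational(1, 2), Pow(I, -2)))
Pow(Function('M')(Function('k')(-2)), -1) = Pow(Mul(Rational(1, 2), Pow(Add(-5, -2), -2)), -1) = Pow(Mul(Rational(1, 2), Pow(-7, -2)), -1) = Pow(Mul(Rational(1, 2), Rational(1, 49)), -1) = Pow(Rational(1, 98), -1) = 98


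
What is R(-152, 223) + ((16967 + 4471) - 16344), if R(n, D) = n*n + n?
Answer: 28046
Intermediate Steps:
R(n, D) = n + n**2 (R(n, D) = n**2 + n = n + n**2)
R(-152, 223) + ((16967 + 4471) - 16344) = -152*(1 - 152) + ((16967 + 4471) - 16344) = -152*(-151) + (21438 - 16344) = 22952 + 5094 = 28046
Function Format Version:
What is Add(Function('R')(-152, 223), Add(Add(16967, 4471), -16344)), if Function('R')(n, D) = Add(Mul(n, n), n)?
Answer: 28046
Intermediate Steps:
Function('R')(n, D) = Add(n, Pow(n, 2)) (Function('R')(n, D) = Add(Pow(n, 2), n) = Add(n, Pow(n, 2)))
Add(Function('R')(-152, 223), Add(Add(16967, 4471), -16344)) = Add(Mul(-152, Add(1, -152)), Add(Add(16967, 4471), -16344)) = Add(Mul(-152, -151), Add(21438, -16344)) = Add(22952, 5094) = 28046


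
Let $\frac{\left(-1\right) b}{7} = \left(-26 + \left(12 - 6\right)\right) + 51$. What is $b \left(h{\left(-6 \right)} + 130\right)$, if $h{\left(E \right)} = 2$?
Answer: $-28644$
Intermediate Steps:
$b = -217$ ($b = - 7 \left(\left(-26 + \left(12 - 6\right)\right) + 51\right) = - 7 \left(\left(-26 + 6\right) + 51\right) = - 7 \left(-20 + 51\right) = \left(-7\right) 31 = -217$)
$b \left(h{\left(-6 \right)} + 130\right) = - 217 \left(2 + 130\right) = \left(-217\right) 132 = -28644$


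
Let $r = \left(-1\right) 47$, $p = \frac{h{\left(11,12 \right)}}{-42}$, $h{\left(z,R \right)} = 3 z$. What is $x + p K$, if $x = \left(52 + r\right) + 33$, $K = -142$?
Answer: $\frac{1047}{7} \approx 149.57$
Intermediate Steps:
$p = - \frac{11}{14}$ ($p = \frac{3 \cdot 11}{-42} = 33 \left(- \frac{1}{42}\right) = - \frac{11}{14} \approx -0.78571$)
$r = -47$
$x = 38$ ($x = \left(52 - 47\right) + 33 = 5 + 33 = 38$)
$x + p K = 38 - - \frac{781}{7} = 38 + \frac{781}{7} = \frac{1047}{7}$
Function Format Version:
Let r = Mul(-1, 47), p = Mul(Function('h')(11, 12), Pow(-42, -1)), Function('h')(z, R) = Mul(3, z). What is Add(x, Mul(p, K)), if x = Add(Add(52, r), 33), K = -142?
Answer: Rational(1047, 7) ≈ 149.57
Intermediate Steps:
p = Rational(-11, 14) (p = Mul(Mul(3, 11), Pow(-42, -1)) = Mul(33, Rational(-1, 42)) = Rational(-11, 14) ≈ -0.78571)
r = -47
x = 38 (x = Add(Add(52, -47), 33) = Add(5, 33) = 38)
Add(x, Mul(p, K)) = Add(38, Mul(Rational(-11, 14), -142)) = Add(38, Rational(781, 7)) = Rational(1047, 7)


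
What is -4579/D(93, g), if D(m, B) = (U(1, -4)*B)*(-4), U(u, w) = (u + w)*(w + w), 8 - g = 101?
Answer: -4579/8928 ≈ -0.51288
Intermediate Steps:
g = -93 (g = 8 - 1*101 = 8 - 101 = -93)
U(u, w) = 2*w*(u + w) (U(u, w) = (u + w)*(2*w) = 2*w*(u + w))
D(m, B) = -96*B (D(m, B) = ((2*(-4)*(1 - 4))*B)*(-4) = ((2*(-4)*(-3))*B)*(-4) = (24*B)*(-4) = -96*B)
-4579/D(93, g) = -4579/((-96*(-93))) = -4579/8928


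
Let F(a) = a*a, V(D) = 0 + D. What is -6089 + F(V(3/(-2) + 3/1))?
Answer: -24347/4 ≈ -6086.8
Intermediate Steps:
V(D) = D
F(a) = a²
-6089 + F(V(3/(-2) + 3/1)) = -6089 + (3/(-2) + 3/1)² = -6089 + (3*(-½) + 3*1)² = -6089 + (-3/2 + 3)² = -6089 + (3/2)² = -6089 + 9/4 = -24347/4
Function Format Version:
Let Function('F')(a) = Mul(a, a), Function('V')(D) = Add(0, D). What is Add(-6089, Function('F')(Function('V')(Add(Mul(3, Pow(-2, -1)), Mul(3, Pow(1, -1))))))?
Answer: Rational(-24347, 4) ≈ -6086.8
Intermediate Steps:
Function('V')(D) = D
Function('F')(a) = Pow(a, 2)
Add(-6089, Function('F')(Function('V')(Add(Mul(3, Pow(-2, -1)), Mul(3, Pow(1, -1)))))) = Add(-6089, Pow(Add(Mul(3, Pow(-2, -1)), Mul(3, Pow(1, -1))), 2)) = Add(-6089, Pow(Add(Mul(3, Rational(-1, 2)), Mul(3, 1)), 2)) = Add(-6089, Pow(Add(Rational(-3, 2), 3), 2)) = Add(-6089, Pow(Rational(3, 2), 2)) = Add(-6089, Rational(9, 4)) = Rational(-24347, 4)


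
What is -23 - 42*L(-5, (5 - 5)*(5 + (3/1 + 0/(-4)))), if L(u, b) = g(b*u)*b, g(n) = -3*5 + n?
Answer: -23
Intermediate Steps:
g(n) = -15 + n
L(u, b) = b*(-15 + b*u) (L(u, b) = (-15 + b*u)*b = b*(-15 + b*u))
-23 - 42*L(-5, (5 - 5)*(5 + (3/1 + 0/(-4)))) = -23 - 42*(5 - 5)*(5 + (3/1 + 0/(-4)))*(-15 + ((5 - 5)*(5 + (3/1 + 0/(-4))))*(-5)) = -23 - 42*0*(5 + (3*1 + 0*(-1/4)))*(-15 + (0*(5 + (3*1 + 0*(-1/4))))*(-5)) = -23 - 42*0*(5 + (3 + 0))*(-15 + (0*(5 + (3 + 0)))*(-5)) = -23 - 42*0*(5 + 3)*(-15 + (0*(5 + 3))*(-5)) = -23 - 42*0*8*(-15 + (0*8)*(-5)) = -23 - 0*(-15 + 0*(-5)) = -23 - 0*(-15 + 0) = -23 - 0*(-15) = -23 - 42*0 = -23 + 0 = -23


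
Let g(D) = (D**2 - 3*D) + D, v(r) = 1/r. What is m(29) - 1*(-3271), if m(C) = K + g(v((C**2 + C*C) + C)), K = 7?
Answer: 9596410417/2927521 ≈ 3278.0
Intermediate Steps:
g(D) = D**2 - 2*D
m(C) = 7 + (-2 + 1/(C + 2*C**2))/(C + 2*C**2) (m(C) = 7 + (-2 + 1/((C**2 + C*C) + C))/((C**2 + C*C) + C) = 7 + (-2 + 1/((C**2 + C**2) + C))/((C**2 + C**2) + C) = 7 + (-2 + 1/(2*C**2 + C))/(2*C**2 + C) = 7 + (-2 + 1/(C + 2*C**2))/(C + 2*C**2))
m(29) - 1*(-3271) = (1 - 2*29*(1 + 2*29) + 7*29**2*(1 + 2*29)**2)/(29**2*(1 + 2*29)**2) - 1*(-3271) = (1 - 2*29*(1 + 58) + 7*841*(1 + 58)**2)/(841*(1 + 58)**2) + 3271 = (1/841)*(1 - 2*29*59 + 7*841*59**2)/59**2 + 3271 = (1/841)*(1/3481)*(1 - 3422 + 7*841*3481) + 3271 = (1/841)*(1/3481)*(1 - 3422 + 20492647) + 3271 = (1/841)*(1/3481)*20489226 + 3271 = 20489226/2927521 + 3271 = 9596410417/2927521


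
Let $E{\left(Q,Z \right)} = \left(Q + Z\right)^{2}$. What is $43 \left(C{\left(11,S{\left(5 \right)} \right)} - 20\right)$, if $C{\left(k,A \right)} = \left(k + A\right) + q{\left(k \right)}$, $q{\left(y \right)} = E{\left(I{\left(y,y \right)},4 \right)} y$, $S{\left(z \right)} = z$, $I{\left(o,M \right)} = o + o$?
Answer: $319576$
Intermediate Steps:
$I{\left(o,M \right)} = 2 o$
$q{\left(y \right)} = y \left(4 + 2 y\right)^{2}$ ($q{\left(y \right)} = \left(2 y + 4\right)^{2} y = \left(4 + 2 y\right)^{2} y = y \left(4 + 2 y\right)^{2}$)
$C{\left(k,A \right)} = A + k + 4 k \left(2 + k\right)^{2}$ ($C{\left(k,A \right)} = \left(k + A\right) + 4 k \left(2 + k\right)^{2} = \left(A + k\right) + 4 k \left(2 + k\right)^{2} = A + k + 4 k \left(2 + k\right)^{2}$)
$43 \left(C{\left(11,S{\left(5 \right)} \right)} - 20\right) = 43 \left(\left(5 + 11 + 4 \cdot 11 \left(2 + 11\right)^{2}\right) - 20\right) = 43 \left(\left(5 + 11 + 4 \cdot 11 \cdot 13^{2}\right) - 20\right) = 43 \left(\left(5 + 11 + 4 \cdot 11 \cdot 169\right) - 20\right) = 43 \left(\left(5 + 11 + 7436\right) - 20\right) = 43 \left(7452 - 20\right) = 43 \cdot 7432 = 319576$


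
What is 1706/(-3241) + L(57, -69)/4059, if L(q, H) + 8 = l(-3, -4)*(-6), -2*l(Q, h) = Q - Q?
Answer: -6950582/13155219 ≈ -0.52835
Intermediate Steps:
l(Q, h) = 0 (l(Q, h) = -(Q - Q)/2 = -½*0 = 0)
L(q, H) = -8 (L(q, H) = -8 + 0*(-6) = -8 + 0 = -8)
1706/(-3241) + L(57, -69)/4059 = 1706/(-3241) - 8/4059 = 1706*(-1/3241) - 8*1/4059 = -1706/3241 - 8/4059 = -6950582/13155219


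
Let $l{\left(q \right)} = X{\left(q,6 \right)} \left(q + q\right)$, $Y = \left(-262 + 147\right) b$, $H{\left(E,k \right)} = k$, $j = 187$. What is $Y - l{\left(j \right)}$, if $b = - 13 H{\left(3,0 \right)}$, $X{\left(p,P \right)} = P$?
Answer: $-2244$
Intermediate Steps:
$b = 0$ ($b = \left(-13\right) 0 = 0$)
$Y = 0$ ($Y = \left(-262 + 147\right) 0 = \left(-115\right) 0 = 0$)
$l{\left(q \right)} = 12 q$ ($l{\left(q \right)} = 6 \left(q + q\right) = 6 \cdot 2 q = 12 q$)
$Y - l{\left(j \right)} = 0 - 12 \cdot 187 = 0 - 2244 = -2244$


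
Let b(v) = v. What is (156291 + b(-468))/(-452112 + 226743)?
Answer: -51941/75123 ≈ -0.69141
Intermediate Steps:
(156291 + b(-468))/(-452112 + 226743) = (156291 - 468)/(-452112 + 226743) = 155823/(-225369) = 155823*(-1/225369) = -51941/75123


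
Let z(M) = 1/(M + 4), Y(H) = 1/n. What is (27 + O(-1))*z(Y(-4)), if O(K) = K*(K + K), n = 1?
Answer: 29/5 ≈ 5.8000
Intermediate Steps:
Y(H) = 1 (Y(H) = 1/1 = 1)
z(M) = 1/(4 + M)
O(K) = 2*K² (O(K) = K*(2*K) = 2*K²)
(27 + O(-1))*z(Y(-4)) = (27 + 2*(-1)²)/(4 + 1) = (27 + 2*1)/5 = (27 + 2)*(⅕) = 29*(⅕) = 29/5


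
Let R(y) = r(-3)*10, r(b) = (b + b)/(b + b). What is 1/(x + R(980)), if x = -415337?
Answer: -1/415327 ≈ -2.4077e-6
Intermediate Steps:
r(b) = 1 (r(b) = (2*b)/((2*b)) = (2*b)*(1/(2*b)) = 1)
R(y) = 10 (R(y) = 1*10 = 10)
1/(x + R(980)) = 1/(-415337 + 10) = 1/(-415327) = -1/415327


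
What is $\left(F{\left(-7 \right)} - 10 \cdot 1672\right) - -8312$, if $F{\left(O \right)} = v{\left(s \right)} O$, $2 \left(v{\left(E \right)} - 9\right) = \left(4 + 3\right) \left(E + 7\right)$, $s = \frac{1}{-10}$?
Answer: $- \frac{172801}{20} \approx -8640.0$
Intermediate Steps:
$s = - \frac{1}{10} \approx -0.1$
$v{\left(E \right)} = \frac{67}{2} + \frac{7 E}{2}$ ($v{\left(E \right)} = 9 + \frac{\left(4 + 3\right) \left(E + 7\right)}{2} = 9 + \frac{7 \left(7 + E\right)}{2} = 9 + \frac{49 + 7 E}{2} = 9 + \left(\frac{49}{2} + \frac{7 E}{2}\right) = \frac{67}{2} + \frac{7 E}{2}$)
$F{\left(O \right)} = \frac{663 O}{20}$ ($F{\left(O \right)} = \left(\frac{67}{2} + \frac{7}{2} \left(- \frac{1}{10}\right)\right) O = \left(\frac{67}{2} - \frac{7}{20}\right) O = \frac{663 O}{20}$)
$\left(F{\left(-7 \right)} - 10 \cdot 1672\right) - -8312 = \left(\frac{663}{20} \left(-7\right) - 10 \cdot 1672\right) - -8312 = \left(- \frac{4641}{20} - 16720\right) + 8312 = - \frac{339041}{20} + 8312 = - \frac{172801}{20}$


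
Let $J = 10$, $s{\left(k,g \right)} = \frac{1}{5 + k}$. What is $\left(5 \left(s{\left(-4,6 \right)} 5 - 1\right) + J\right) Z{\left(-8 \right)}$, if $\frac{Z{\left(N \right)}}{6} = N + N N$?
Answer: $10080$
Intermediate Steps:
$Z{\left(N \right)} = 6 N + 6 N^{2}$ ($Z{\left(N \right)} = 6 \left(N + N N\right) = 6 \left(N + N^{2}\right) = 6 N + 6 N^{2}$)
$\left(5 \left(s{\left(-4,6 \right)} 5 - 1\right) + J\right) Z{\left(-8 \right)} = \left(5 \left(\frac{1}{5 - 4} \cdot 5 - 1\right) + 10\right) 6 \left(-8\right) \left(1 - 8\right) = \left(5 \left(1^{-1} \cdot 5 - 1\right) + 10\right) 6 \left(-8\right) \left(-7\right) = \left(5 \left(1 \cdot 5 - 1\right) + 10\right) 336 = \left(5 \left(5 - 1\right) + 10\right) 336 = \left(5 \cdot 4 + 10\right) 336 = \left(20 + 10\right) 336 = 30 \cdot 336 = 10080$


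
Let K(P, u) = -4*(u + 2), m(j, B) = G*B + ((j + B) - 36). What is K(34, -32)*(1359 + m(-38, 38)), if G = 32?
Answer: 304680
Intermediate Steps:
m(j, B) = -36 + j + 33*B (m(j, B) = 32*B + ((j + B) - 36) = 32*B + ((B + j) - 36) = 32*B + (-36 + B + j) = -36 + j + 33*B)
K(P, u) = -8 - 4*u (K(P, u) = -4*(2 + u) = -8 - 4*u)
K(34, -32)*(1359 + m(-38, 38)) = (-8 - 4*(-32))*(1359 + (-36 - 38 + 33*38)) = (-8 + 128)*(1359 + (-36 - 38 + 1254)) = 120*(1359 + 1180) = 120*2539 = 304680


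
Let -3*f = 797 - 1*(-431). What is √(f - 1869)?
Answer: I*√20505/3 ≈ 47.732*I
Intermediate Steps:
f = -1228/3 (f = -(797 - 1*(-431))/3 = -(797 + 431)/3 = -⅓*1228 = -1228/3 ≈ -409.33)
√(f - 1869) = √(-1228/3 - 1869) = √(-6835/3) = I*√20505/3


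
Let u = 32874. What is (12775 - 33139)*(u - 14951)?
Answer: -364983972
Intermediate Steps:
(12775 - 33139)*(u - 14951) = (12775 - 33139)*(32874 - 14951) = -20364*17923 = -364983972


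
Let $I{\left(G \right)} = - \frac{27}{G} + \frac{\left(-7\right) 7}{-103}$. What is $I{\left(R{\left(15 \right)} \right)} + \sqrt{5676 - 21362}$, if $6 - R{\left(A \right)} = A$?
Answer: $\frac{358}{103} + i \sqrt{15686} \approx 3.4757 + 125.24 i$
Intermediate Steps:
$R{\left(A \right)} = 6 - A$
$I{\left(G \right)} = \frac{49}{103} - \frac{27}{G}$ ($I{\left(G \right)} = - \frac{27}{G} - - \frac{49}{103} = - \frac{27}{G} + \frac{49}{103} = \frac{49}{103} - \frac{27}{G}$)
$I{\left(R{\left(15 \right)} \right)} + \sqrt{5676 - 21362} = \left(\frac{49}{103} - \frac{27}{6 - 15}\right) + \sqrt{5676 - 21362} = \left(\frac{49}{103} - \frac{27}{6 - 15}\right) + \sqrt{-15686} = \left(\frac{49}{103} - \frac{27}{-9}\right) + i \sqrt{15686} = \left(\frac{49}{103} - -3\right) + i \sqrt{15686} = \left(\frac{49}{103} + 3\right) + i \sqrt{15686} = \frac{358}{103} + i \sqrt{15686}$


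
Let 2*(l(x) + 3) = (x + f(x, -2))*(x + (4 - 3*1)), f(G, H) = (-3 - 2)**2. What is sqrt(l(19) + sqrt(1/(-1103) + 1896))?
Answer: sqrt(531658133 + 1103*sqrt(2306689561))/1103 ≈ 21.921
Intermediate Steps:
f(G, H) = 25 (f(G, H) = (-5)**2 = 25)
l(x) = -3 + (1 + x)*(25 + x)/2 (l(x) = -3 + ((x + 25)*(x + (4 - 3*1)))/2 = -3 + ((25 + x)*(x + (4 - 3)))/2 = -3 + ((25 + x)*(x + 1))/2 = -3 + ((25 + x)*(1 + x))/2 = -3 + ((1 + x)*(25 + x))/2 = -3 + (1 + x)*(25 + x)/2)
sqrt(l(19) + sqrt(1/(-1103) + 1896)) = sqrt((19/2 + (1/2)*19**2 + 13*19) + sqrt(1/(-1103) + 1896)) = sqrt((19/2 + (1/2)*361 + 247) + sqrt(-1/1103 + 1896)) = sqrt((19/2 + 361/2 + 247) + sqrt(2091287/1103)) = sqrt(437 + sqrt(2306689561)/1103)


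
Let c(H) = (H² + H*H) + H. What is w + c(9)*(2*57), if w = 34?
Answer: 19528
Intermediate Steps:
c(H) = H + 2*H² (c(H) = (H² + H²) + H = 2*H² + H = H + 2*H²)
w + c(9)*(2*57) = 34 + (9*(1 + 2*9))*(2*57) = 34 + (9*(1 + 18))*114 = 34 + (9*19)*114 = 34 + 171*114 = 34 + 19494 = 19528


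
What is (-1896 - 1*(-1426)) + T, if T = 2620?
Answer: 2150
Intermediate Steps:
(-1896 - 1*(-1426)) + T = (-1896 - 1*(-1426)) + 2620 = (-1896 + 1426) + 2620 = -470 + 2620 = 2150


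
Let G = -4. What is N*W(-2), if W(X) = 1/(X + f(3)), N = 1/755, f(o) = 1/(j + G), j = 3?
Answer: -1/2265 ≈ -0.00044150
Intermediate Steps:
f(o) = -1 (f(o) = 1/(3 - 4) = 1/(-1) = -1)
N = 1/755 ≈ 0.0013245
W(X) = 1/(-1 + X) (W(X) = 1/(X - 1) = 1/(-1 + X))
N*W(-2) = 1/(755*(-1 - 2)) = (1/755)/(-3) = (1/755)*(-⅓) = -1/2265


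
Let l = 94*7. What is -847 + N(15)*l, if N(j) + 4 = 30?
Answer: 16261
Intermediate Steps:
N(j) = 26 (N(j) = -4 + 30 = 26)
l = 658
-847 + N(15)*l = -847 + 26*658 = -847 + 17108 = 16261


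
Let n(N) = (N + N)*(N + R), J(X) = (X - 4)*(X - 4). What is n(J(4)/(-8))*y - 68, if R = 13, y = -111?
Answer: -68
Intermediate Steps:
J(X) = (-4 + X)² (J(X) = (-4 + X)*(-4 + X) = (-4 + X)²)
n(N) = 2*N*(13 + N) (n(N) = (N + N)*(N + 13) = (2*N)*(13 + N) = 2*N*(13 + N))
n(J(4)/(-8))*y - 68 = (2*((-4 + 4)²/(-8))*(13 + (-4 + 4)²/(-8)))*(-111) - 68 = (2*(0²*(-⅛))*(13 + 0²*(-⅛)))*(-111) - 68 = (2*(0*(-⅛))*(13 + 0*(-⅛)))*(-111) - 68 = (2*0*(13 + 0))*(-111) - 68 = (2*0*13)*(-111) - 68 = 0*(-111) - 68 = 0 - 68 = -68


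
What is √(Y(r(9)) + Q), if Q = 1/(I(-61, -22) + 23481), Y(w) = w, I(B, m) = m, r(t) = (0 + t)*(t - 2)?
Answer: √34670478362/23459 ≈ 7.9373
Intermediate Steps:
r(t) = t*(-2 + t)
Q = 1/23459 (Q = 1/(-22 + 23481) = 1/23459 ≈ 4.2628e-5)
√(Y(r(9)) + Q) = √(9*(-2 + 9) + 1/23459) = √(9*7 + 1/23459) = √(63 + 1/23459) = √(1477918/23459) = √34670478362/23459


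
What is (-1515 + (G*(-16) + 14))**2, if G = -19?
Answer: 1432809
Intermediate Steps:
(-1515 + (G*(-16) + 14))**2 = (-1515 + (-19*(-16) + 14))**2 = (-1515 + (304 + 14))**2 = (-1515 + 318)**2 = (-1197)**2 = 1432809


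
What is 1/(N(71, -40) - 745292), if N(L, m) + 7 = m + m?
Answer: -1/745379 ≈ -1.3416e-6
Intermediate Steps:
N(L, m) = -7 + 2*m (N(L, m) = -7 + (m + m) = -7 + 2*m)
1/(N(71, -40) - 745292) = 1/((-7 + 2*(-40)) - 745292) = 1/((-7 - 80) - 745292) = 1/(-87 - 745292) = 1/(-745379) = -1/745379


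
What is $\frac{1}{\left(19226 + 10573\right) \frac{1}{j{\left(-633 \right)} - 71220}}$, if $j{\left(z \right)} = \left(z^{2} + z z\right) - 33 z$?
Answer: $\frac{22759}{903} \approx 25.204$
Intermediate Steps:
$j{\left(z \right)} = - 33 z + 2 z^{2}$ ($j{\left(z \right)} = \left(z^{2} + z^{2}\right) - 33 z = 2 z^{2} - 33 z = - 33 z + 2 z^{2}$)
$\frac{1}{\left(19226 + 10573\right) \frac{1}{j{\left(-633 \right)} - 71220}} = \frac{1}{\left(19226 + 10573\right) \frac{1}{- 633 \left(-33 + 2 \left(-633\right)\right) - 71220}} = \frac{1}{29799 \frac{1}{- 633 \left(-33 - 1266\right) - 71220}} = \frac{1}{29799 \frac{1}{\left(-633\right) \left(-1299\right) - 71220}} = \frac{1}{29799 \frac{1}{822267 - 71220}} = \frac{1}{29799 \cdot \frac{1}{751047}} = \frac{1}{\frac{903}{22759}} = \frac{22759}{903}$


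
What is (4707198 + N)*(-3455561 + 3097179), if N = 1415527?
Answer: -2194274430950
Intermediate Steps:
(4707198 + N)*(-3455561 + 3097179) = (4707198 + 1415527)*(-3455561 + 3097179) = 6122725*(-358382) = -2194274430950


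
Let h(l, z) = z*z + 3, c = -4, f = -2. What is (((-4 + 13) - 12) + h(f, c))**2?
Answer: 256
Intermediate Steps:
h(l, z) = 3 + z**2 (h(l, z) = z**2 + 3 = 3 + z**2)
(((-4 + 13) - 12) + h(f, c))**2 = (((-4 + 13) - 12) + (3 + (-4)**2))**2 = ((9 - 12) + (3 + 16))**2 = (-3 + 19)**2 = 16**2 = 256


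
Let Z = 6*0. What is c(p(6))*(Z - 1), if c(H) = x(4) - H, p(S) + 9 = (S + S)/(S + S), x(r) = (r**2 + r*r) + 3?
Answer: -43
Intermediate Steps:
x(r) = 3 + 2*r**2 (x(r) = (r**2 + r**2) + 3 = 2*r**2 + 3 = 3 + 2*r**2)
p(S) = -8 (p(S) = -9 + (S + S)/(S + S) = -9 + (2*S)/((2*S)) = -9 + (2*S)*(1/(2*S)) = -9 + 1 = -8)
Z = 0
c(H) = 35 - H (c(H) = (3 + 2*4**2) - H = (3 + 2*16) - H = (3 + 32) - H = 35 - H)
c(p(6))*(Z - 1) = (35 - 1*(-8))*(0 - 1) = (35 + 8)*(-1) = 43*(-1) = -43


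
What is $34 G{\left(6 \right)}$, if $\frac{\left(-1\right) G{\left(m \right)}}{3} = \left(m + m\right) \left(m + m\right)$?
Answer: $-14688$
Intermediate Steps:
$G{\left(m \right)} = - 12 m^{2}$ ($G{\left(m \right)} = - 3 \left(m + m\right) \left(m + m\right) = - 3 \cdot 2 m 2 m = - 3 \cdot 4 m^{2} = - 12 m^{2}$)
$34 G{\left(6 \right)} = 34 \left(- 12 \cdot 6^{2}\right) = 34 \left(\left(-12\right) 36\right) = 34 \left(-432\right) = -14688$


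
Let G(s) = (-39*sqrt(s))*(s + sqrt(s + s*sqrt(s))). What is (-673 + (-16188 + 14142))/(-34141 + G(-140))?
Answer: 2719*I/(-5460*sqrt(-1 - 2*I*sqrt(35)) + 10920*sqrt(35) + 34141*I) ≈ 0.02613 + 0.028241*I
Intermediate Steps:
G(s) = -39*sqrt(s)*(s + sqrt(s + s**(3/2))) (G(s) = (-39*sqrt(s))*(s + sqrt(s + s**(3/2))) = -39*sqrt(s)*(s + sqrt(s + s**(3/2))))
(-673 + (-16188 + 14142))/(-34141 + G(-140)) = (-673 + (-16188 + 14142))/(-34141 + 39*sqrt(-140)*(-1*(-140) - sqrt(-140 + (-140)**(3/2)))) = (-673 - 2046)/(-34141 + 39*(2*I*sqrt(35))*(140 - sqrt(-140 - 280*I*sqrt(35)))) = -2719/(-34141 + 78*I*sqrt(35)*(140 - sqrt(-140 - 280*I*sqrt(35))))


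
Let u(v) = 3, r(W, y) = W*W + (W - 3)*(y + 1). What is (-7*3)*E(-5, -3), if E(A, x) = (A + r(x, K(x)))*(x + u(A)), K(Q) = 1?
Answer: 0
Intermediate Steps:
r(W, y) = W**2 + (1 + y)*(-3 + W) (r(W, y) = W**2 + (-3 + W)*(1 + y) = W**2 + (1 + y)*(-3 + W))
E(A, x) = (3 + x)*(-6 + A + x**2 + 2*x) (E(A, x) = (A + (-3 + x + x**2 - 3*1 + x*1))*(x + 3) = (A + (-3 + x + x**2 - 3 + x))*(3 + x) = (A + (-6 + x**2 + 2*x))*(3 + x) = (-6 + A + x**2 + 2*x)*(3 + x) = (3 + x)*(-6 + A + x**2 + 2*x))
(-7*3)*E(-5, -3) = (-7*3)*(-18 + (-3)**3 + 3*(-5) + 5*(-3)**2 - 5*(-3)) = -21*(-18 - 27 - 15 + 5*9 + 15) = -21*(-18 - 27 - 15 + 45 + 15) = -21*0 = 0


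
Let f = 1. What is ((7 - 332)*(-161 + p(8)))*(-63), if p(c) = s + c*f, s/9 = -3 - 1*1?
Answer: -3869775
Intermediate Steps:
s = -36 (s = 9*(-3 - 1*1) = 9*(-3 - 1) = 9*(-4) = -36)
p(c) = -36 + c (p(c) = -36 + c*1 = -36 + c)
((7 - 332)*(-161 + p(8)))*(-63) = ((7 - 332)*(-161 + (-36 + 8)))*(-63) = -325*(-161 - 28)*(-63) = -325*(-189)*(-63) = 61425*(-63) = -3869775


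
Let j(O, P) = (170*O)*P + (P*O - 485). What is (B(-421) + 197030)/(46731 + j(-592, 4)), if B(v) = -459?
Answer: -196571/358682 ≈ -0.54804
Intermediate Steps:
j(O, P) = -485 + 171*O*P (j(O, P) = 170*O*P + (O*P - 485) = 170*O*P + (-485 + O*P) = -485 + 171*O*P)
(B(-421) + 197030)/(46731 + j(-592, 4)) = (-459 + 197030)/(46731 + (-485 + 171*(-592)*4)) = 196571/(46731 + (-485 - 404928)) = 196571/(46731 - 405413) = 196571/(-358682) = 196571*(-1/358682) = -196571/358682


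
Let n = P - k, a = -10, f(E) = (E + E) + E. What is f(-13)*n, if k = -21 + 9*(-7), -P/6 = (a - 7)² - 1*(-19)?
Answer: 68796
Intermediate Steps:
f(E) = 3*E (f(E) = 2*E + E = 3*E)
P = -1848 (P = -6*((-10 - 7)² - 1*(-19)) = -6*((-17)² + 19) = -6*(289 + 19) = -6*308 = -1848)
k = -84 (k = -21 - 63 = -84)
n = -1764 (n = -1848 - 1*(-84) = -1848 + 84 = -1764)
f(-13)*n = (3*(-13))*(-1764) = -39*(-1764) = 68796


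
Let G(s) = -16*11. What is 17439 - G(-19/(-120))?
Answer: 17615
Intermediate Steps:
G(s) = -176
17439 - G(-19/(-120)) = 17439 - 1*(-176) = 17439 + 176 = 17615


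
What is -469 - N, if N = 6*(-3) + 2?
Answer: -453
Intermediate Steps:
N = -16 (N = -18 + 2 = -16)
-469 - N = -469 - 1*(-16) = -469 + 16 = -453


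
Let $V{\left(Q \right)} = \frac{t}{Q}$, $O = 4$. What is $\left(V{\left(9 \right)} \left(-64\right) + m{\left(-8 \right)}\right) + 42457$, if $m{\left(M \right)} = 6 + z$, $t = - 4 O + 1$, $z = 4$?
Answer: $\frac{127721}{3} \approx 42574.0$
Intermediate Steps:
$t = -15$ ($t = \left(-4\right) 4 + 1 = -16 + 1 = -15$)
$m{\left(M \right)} = 10$ ($m{\left(M \right)} = 6 + 4 = 10$)
$V{\left(Q \right)} = - \frac{15}{Q}$
$\left(V{\left(9 \right)} \left(-64\right) + m{\left(-8 \right)}\right) + 42457 = \left(- \frac{15}{9} \left(-64\right) + 10\right) + 42457 = \left(\left(-15\right) \frac{1}{9} \left(-64\right) + 10\right) + 42457 = \left(\left(- \frac{5}{3}\right) \left(-64\right) + 10\right) + 42457 = \left(\frac{320}{3} + 10\right) + 42457 = \frac{350}{3} + 42457 = \frac{127721}{3}$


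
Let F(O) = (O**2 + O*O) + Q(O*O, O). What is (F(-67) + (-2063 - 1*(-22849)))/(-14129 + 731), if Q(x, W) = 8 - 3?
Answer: -9923/4466 ≈ -2.2219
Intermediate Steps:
Q(x, W) = 5
F(O) = 5 + 2*O**2 (F(O) = (O**2 + O*O) + 5 = (O**2 + O**2) + 5 = 2*O**2 + 5 = 5 + 2*O**2)
(F(-67) + (-2063 - 1*(-22849)))/(-14129 + 731) = ((5 + 2*(-67)**2) + (-2063 - 1*(-22849)))/(-14129 + 731) = ((5 + 2*4489) + (-2063 + 22849))/(-13398) = ((5 + 8978) + 20786)*(-1/13398) = (8983 + 20786)*(-1/13398) = 29769*(-1/13398) = -9923/4466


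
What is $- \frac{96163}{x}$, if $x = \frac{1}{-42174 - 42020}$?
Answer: $8096347622$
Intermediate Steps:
$x = - \frac{1}{84194}$ ($x = \frac{1}{-84194} = - \frac{1}{84194} \approx -1.1877 \cdot 10^{-5}$)
$- \frac{96163}{x} = - \frac{96163}{- \frac{1}{84194}} = \left(-96163\right) \left(-84194\right) = 8096347622$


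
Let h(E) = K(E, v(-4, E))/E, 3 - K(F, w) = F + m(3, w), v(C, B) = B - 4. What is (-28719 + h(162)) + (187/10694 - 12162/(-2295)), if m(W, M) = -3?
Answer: -704735807017/24542730 ≈ -28715.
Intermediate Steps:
v(C, B) = -4 + B
K(F, w) = 6 - F (K(F, w) = 3 - (F - 3) = 3 - (-3 + F) = 3 + (3 - F) = 6 - F)
h(E) = (6 - E)/E
(-28719 + h(162)) + (187/10694 - 12162/(-2295)) = (-28719 + (6 - 1*162)/162) + (187/10694 - 12162/(-2295)) = (-28719 + (6 - 162)/162) + (187*(1/10694) - 12162*(-1/2295)) = (-28719 + (1/162)*(-156)) + (187/10694 + 4054/765) = (-28719 - 26/27) + 43496531/8180910 = -775439/27 + 43496531/8180910 = -704735807017/24542730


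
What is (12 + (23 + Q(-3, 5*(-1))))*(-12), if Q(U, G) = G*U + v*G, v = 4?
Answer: -360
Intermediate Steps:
Q(U, G) = 4*G + G*U (Q(U, G) = G*U + 4*G = 4*G + G*U)
(12 + (23 + Q(-3, 5*(-1))))*(-12) = (12 + (23 + (5*(-1))*(4 - 3)))*(-12) = (12 + (23 - 5*1))*(-12) = (12 + (23 - 5))*(-12) = (12 + 18)*(-12) = 30*(-12) = -360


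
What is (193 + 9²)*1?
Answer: 274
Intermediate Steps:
(193 + 9²)*1 = (193 + 81)*1 = 274*1 = 274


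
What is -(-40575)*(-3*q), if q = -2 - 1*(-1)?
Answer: 121725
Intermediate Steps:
q = -1 (q = -2 + 1 = -1)
-(-40575)*(-3*q) = -(-40575)*(-3*(-1)) = -(-40575)*3 = -1623*(-75) = 121725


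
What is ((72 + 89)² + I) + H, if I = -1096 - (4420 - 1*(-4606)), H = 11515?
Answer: 27314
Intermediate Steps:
I = -10122 (I = -1096 - (4420 + 4606) = -1096 - 1*9026 = -1096 - 9026 = -10122)
((72 + 89)² + I) + H = ((72 + 89)² - 10122) + 11515 = (161² - 10122) + 11515 = (25921 - 10122) + 11515 = 15799 + 11515 = 27314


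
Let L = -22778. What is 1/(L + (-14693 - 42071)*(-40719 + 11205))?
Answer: 1/1675309918 ≈ 5.9690e-10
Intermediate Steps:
1/(L + (-14693 - 42071)*(-40719 + 11205)) = 1/(-22778 + (-14693 - 42071)*(-40719 + 11205)) = 1/(-22778 - 56764*(-29514)) = 1/(-22778 + 1675332696) = 1/1675309918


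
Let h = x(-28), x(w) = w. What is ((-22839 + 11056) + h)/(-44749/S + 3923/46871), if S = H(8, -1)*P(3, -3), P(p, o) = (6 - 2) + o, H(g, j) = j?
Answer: -553593381/2097434302 ≈ -0.26394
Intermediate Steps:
P(p, o) = 4 + o
h = -28
S = -1 (S = -(4 - 3) = -1*1 = -1)
((-22839 + 11056) + h)/(-44749/S + 3923/46871) = ((-22839 + 11056) - 28)/(-44749/(-1) + 3923/46871) = (-11783 - 28)/(-44749*(-1) + 3923*(1/46871)) = -11811/(44749 + 3923/46871) = -11811/2097434302/46871 = -11811*46871/2097434302 = -553593381/2097434302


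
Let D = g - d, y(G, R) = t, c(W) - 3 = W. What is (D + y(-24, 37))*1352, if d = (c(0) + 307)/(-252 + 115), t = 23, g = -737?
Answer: -131830816/137 ≈ -9.6227e+5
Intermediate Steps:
c(W) = 3 + W
y(G, R) = 23
d = -310/137 (d = ((3 + 0) + 307)/(-252 + 115) = (3 + 307)/(-137) = 310*(-1/137) = -310/137 ≈ -2.2628)
D = -100659/137 (D = -737 - 1*(-310/137) = -737 + 310/137 = -100659/137 ≈ -734.74)
(D + y(-24, 37))*1352 = (-100659/137 + 23)*1352 = -97508/137*1352 = -131830816/137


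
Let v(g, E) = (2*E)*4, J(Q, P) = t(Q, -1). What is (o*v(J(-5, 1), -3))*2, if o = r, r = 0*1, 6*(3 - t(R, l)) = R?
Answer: 0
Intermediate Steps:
t(R, l) = 3 - R/6
J(Q, P) = 3 - Q/6
r = 0
o = 0
v(g, E) = 8*E
(o*v(J(-5, 1), -3))*2 = (0*(8*(-3)))*2 = (0*(-24))*2 = 0*2 = 0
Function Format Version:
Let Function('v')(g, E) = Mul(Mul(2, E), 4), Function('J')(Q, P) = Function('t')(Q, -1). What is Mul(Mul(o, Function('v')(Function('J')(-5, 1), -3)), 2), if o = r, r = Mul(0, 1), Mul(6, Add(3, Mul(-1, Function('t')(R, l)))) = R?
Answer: 0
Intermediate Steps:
Function('t')(R, l) = Add(3, Mul(Rational(-1, 6), R))
Function('J')(Q, P) = Add(3, Mul(Rational(-1, 6), Q))
r = 0
o = 0
Function('v')(g, E) = Mul(8, E)
Mul(Mul(o, Function('v')(Function('J')(-5, 1), -3)), 2) = Mul(Mul(0, Mul(8, -3)), 2) = Mul(Mul(0, -24), 2) = Mul(0, 2) = 0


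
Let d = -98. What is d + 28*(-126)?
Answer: -3626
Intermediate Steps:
d + 28*(-126) = -98 + 28*(-126) = -98 - 3528 = -3626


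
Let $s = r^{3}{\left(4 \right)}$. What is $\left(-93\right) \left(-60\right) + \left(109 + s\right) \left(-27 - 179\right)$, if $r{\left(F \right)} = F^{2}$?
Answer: $-860650$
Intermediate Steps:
$s = 4096$ ($s = \left(4^{2}\right)^{3} = 16^{3} = 4096$)
$\left(-93\right) \left(-60\right) + \left(109 + s\right) \left(-27 - 179\right) = \left(-93\right) \left(-60\right) + \left(109 + 4096\right) \left(-27 - 179\right) = 5580 + 4205 \left(-206\right) = 5580 - 866230 = -860650$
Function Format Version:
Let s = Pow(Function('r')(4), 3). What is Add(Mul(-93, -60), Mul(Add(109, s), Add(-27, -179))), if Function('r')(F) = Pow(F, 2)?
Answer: -860650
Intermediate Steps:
s = 4096 (s = Pow(Pow(4, 2), 3) = Pow(16, 3) = 4096)
Add(Mul(-93, -60), Mul(Add(109, s), Add(-27, -179))) = Add(Mul(-93, -60), Mul(Add(109, 4096), Add(-27, -179))) = Add(5580, Mul(4205, -206)) = Add(5580, -866230) = -860650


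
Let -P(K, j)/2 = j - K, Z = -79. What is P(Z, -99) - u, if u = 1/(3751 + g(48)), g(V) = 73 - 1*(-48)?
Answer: 154879/3872 ≈ 40.000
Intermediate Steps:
g(V) = 121 (g(V) = 73 + 48 = 121)
P(K, j) = -2*j + 2*K (P(K, j) = -2*(j - K) = -2*j + 2*K)
u = 1/3872 (u = 1/(3751 + 121) = 1/3872 ≈ 0.00025826)
P(Z, -99) - u = (-2*(-99) + 2*(-79)) - 1*1/3872 = (198 - 158) - 1/3872 = 40 - 1/3872 = 154879/3872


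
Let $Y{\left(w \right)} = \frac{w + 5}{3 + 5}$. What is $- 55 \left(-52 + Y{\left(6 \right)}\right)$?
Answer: $\frac{22275}{8} \approx 2784.4$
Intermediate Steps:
$Y{\left(w \right)} = \frac{5}{8} + \frac{w}{8}$ ($Y{\left(w \right)} = \frac{5 + w}{8} = \left(5 + w\right) \frac{1}{8} = \frac{5}{8} + \frac{w}{8}$)
$- 55 \left(-52 + Y{\left(6 \right)}\right) = - 55 \left(-52 + \left(\frac{5}{8} + \frac{1}{8} \cdot 6\right)\right) = - 55 \left(-52 + \left(\frac{5}{8} + \frac{3}{4}\right)\right) = - 55 \left(-52 + \frac{11}{8}\right) = \left(-55\right) \left(- \frac{405}{8}\right) = \frac{22275}{8}$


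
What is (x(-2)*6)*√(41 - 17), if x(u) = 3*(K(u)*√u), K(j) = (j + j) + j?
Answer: -432*I*√3 ≈ -748.25*I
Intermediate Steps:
K(j) = 3*j (K(j) = 2*j + j = 3*j)
x(u) = 9*u^(3/2) (x(u) = 3*((3*u)*√u) = 3*(3*u^(3/2)) = 9*u^(3/2))
(x(-2)*6)*√(41 - 17) = ((9*(-2)^(3/2))*6)*√(41 - 17) = ((9*(-2*I*√2))*6)*√24 = (-18*I*√2*6)*(2*√6) = (-108*I*√2)*(2*√6) = -432*I*√3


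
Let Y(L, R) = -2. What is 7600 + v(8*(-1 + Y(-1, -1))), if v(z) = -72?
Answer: 7528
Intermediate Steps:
7600 + v(8*(-1 + Y(-1, -1))) = 7600 - 72 = 7528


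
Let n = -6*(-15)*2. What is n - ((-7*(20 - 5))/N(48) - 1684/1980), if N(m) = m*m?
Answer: 22923151/126720 ≈ 180.90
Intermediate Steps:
n = 180 (n = 90*2 = 180)
N(m) = m²
n - ((-7*(20 - 5))/N(48) - 1684/1980) = 180 - ((-7*(20 - 5))/(48²) - 1684/1980) = 180 - (-7*15/2304 - 1684*1/1980) = 180 - (-105*1/2304 - 421/495) = 180 - (-35/768 - 421/495) = 180 - 1*(-113551/126720) = 180 + 113551/126720 = 22923151/126720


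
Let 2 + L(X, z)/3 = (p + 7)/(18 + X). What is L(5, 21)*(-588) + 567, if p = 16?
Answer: 2331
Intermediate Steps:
L(X, z) = -6 + 69/(18 + X) (L(X, z) = -6 + 3*((16 + 7)/(18 + X)) = -6 + 3*(23/(18 + X)) = -6 + 69/(18 + X))
L(5, 21)*(-588) + 567 = (3*(-13 - 2*5)/(18 + 5))*(-588) + 567 = (3*(-13 - 10)/23)*(-588) + 567 = (3*(1/23)*(-23))*(-588) + 567 = -3*(-588) + 567 = 1764 + 567 = 2331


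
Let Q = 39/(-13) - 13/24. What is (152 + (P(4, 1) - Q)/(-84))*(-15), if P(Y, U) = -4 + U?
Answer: -1532095/672 ≈ -2279.9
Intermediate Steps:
Q = -85/24 (Q = 39*(-1/13) - 13*1/24 = -3 - 13/24 = -85/24 ≈ -3.5417)
(152 + (P(4, 1) - Q)/(-84))*(-15) = (152 + ((-4 + 1) - 1*(-85/24))/(-84))*(-15) = (152 + (-3 + 85/24)*(-1/84))*(-15) = (152 + (13/24)*(-1/84))*(-15) = (152 - 13/2016)*(-15) = (306419/2016)*(-15) = -1532095/672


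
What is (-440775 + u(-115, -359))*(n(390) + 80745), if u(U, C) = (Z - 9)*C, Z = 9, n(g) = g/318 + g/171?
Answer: -35841066687000/1007 ≈ -3.5592e+10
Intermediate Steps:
n(g) = 163*g/18126 (n(g) = g*(1/318) + g*(1/171) = g/318 + g/171 = 163*g/18126)
u(U, C) = 0 (u(U, C) = (9 - 9)*C = 0*C = 0)
(-440775 + u(-115, -359))*(n(390) + 80745) = (-440775 + 0)*((163/18126)*390 + 80745) = -440775*(10595/3021 + 80745) = -440775*243941240/3021 = -35841066687000/1007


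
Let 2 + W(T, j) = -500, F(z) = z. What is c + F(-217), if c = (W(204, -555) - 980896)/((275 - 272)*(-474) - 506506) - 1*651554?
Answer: -165525879545/253964 ≈ -6.5177e+5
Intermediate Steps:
W(T, j) = -502 (W(T, j) = -2 - 500 = -502)
c = -165470769357/253964 (c = (-502 - 980896)/((275 - 272)*(-474) - 506506) - 1*651554 = -981398/(3*(-474) - 506506) - 651554 = -981398/(-1422 - 506506) - 651554 = -981398/(-507928) - 651554 = -981398*(-1/507928) - 651554 = 490699/253964 - 651554 = -165470769357/253964 ≈ -6.5155e+5)
c + F(-217) = -165470769357/253964 - 217 = -165525879545/253964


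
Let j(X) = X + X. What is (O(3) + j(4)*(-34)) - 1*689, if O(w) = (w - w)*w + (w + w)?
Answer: -955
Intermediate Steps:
j(X) = 2*X
O(w) = 2*w (O(w) = 0*w + 2*w = 0 + 2*w = 2*w)
(O(3) + j(4)*(-34)) - 1*689 = (2*3 + (2*4)*(-34)) - 1*689 = (6 + 8*(-34)) - 689 = (6 - 272) - 689 = -266 - 689 = -955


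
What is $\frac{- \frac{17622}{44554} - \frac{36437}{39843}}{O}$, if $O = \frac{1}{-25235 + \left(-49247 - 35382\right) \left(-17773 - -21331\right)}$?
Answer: $\frac{350149105744197674}{887582511} \approx 3.945 \cdot 10^{8}$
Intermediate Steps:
$O = - \frac{1}{301135217}$ ($O = \frac{1}{-25235 - 84629 \left(-17773 + 21331\right)} = \frac{1}{-25235 - 301109982} = \frac{1}{-301135217} = - \frac{1}{301135217} \approx -3.3208 \cdot 10^{-9}$)
$\frac{- \frac{17622}{44554} - \frac{36437}{39843}}{O} = \frac{- \frac{17622}{44554} - \frac{36437}{39843}}{- \frac{1}{301135217}} = \left(\left(-17622\right) \frac{1}{44554} - \frac{36437}{39843}\right) \left(-301135217\right) = \left(- \frac{8811}{22277} - \frac{36437}{39843}\right) \left(-301135217\right) = \left(- \frac{1162763722}{887582511}\right) \left(-301135217\right) = \frac{350149105744197674}{887582511}$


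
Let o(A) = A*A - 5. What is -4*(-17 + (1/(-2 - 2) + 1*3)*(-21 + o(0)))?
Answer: 354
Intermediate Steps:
o(A) = -5 + A**2 (o(A) = A**2 - 5 = -5 + A**2)
-4*(-17 + (1/(-2 - 2) + 1*3)*(-21 + o(0))) = -4*(-17 + (1/(-2 - 2) + 1*3)*(-21 + (-5 + 0**2))) = -4*(-17 + (1/(-4) + 3)*(-21 + (-5 + 0))) = -4*(-17 + (-1/4 + 3)*(-21 - 5)) = -4*(-17 + (11/4)*(-26)) = -4*(-17 - 143/2) = -4*(-177/2) = 354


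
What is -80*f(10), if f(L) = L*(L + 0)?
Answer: -8000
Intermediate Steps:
f(L) = L² (f(L) = L*L = L²)
-80*f(10) = -80*10² = -80*100 = -8000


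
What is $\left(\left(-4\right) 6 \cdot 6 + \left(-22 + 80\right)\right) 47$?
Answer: $-4042$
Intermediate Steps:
$\left(\left(-4\right) 6 \cdot 6 + \left(-22 + 80\right)\right) 47 = \left(\left(-24\right) 6 + 58\right) 47 = \left(-144 + 58\right) 47 = \left(-86\right) 47 = -4042$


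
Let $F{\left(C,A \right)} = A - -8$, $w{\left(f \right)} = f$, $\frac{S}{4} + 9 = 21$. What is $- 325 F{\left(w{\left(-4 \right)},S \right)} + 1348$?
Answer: $-16852$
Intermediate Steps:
$S = 48$ ($S = -36 + 4 \cdot 21 = -36 + 84 = 48$)
$F{\left(C,A \right)} = 8 + A$ ($F{\left(C,A \right)} = A + 8 = 8 + A$)
$- 325 F{\left(w{\left(-4 \right)},S \right)} + 1348 = - 325 \left(8 + 48\right) + 1348 = \left(-325\right) 56 + 1348 = -18200 + 1348 = -16852$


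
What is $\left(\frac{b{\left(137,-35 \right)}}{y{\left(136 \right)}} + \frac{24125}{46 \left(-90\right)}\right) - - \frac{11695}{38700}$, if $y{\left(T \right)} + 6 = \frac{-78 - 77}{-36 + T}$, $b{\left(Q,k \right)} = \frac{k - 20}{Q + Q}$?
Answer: $- \frac{10124683543}{1841349870} \approx -5.4985$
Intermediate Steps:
$b{\left(Q,k \right)} = \frac{-20 + k}{2 Q}$
$y{\left(T \right)} = -6 - \frac{155}{-36 + T}$ ($y{\left(T \right)} = -6 + \frac{-78 - 77}{-36 + T} = -6 - \frac{155}{-36 + T}$)
$\left(\frac{b{\left(137,-35 \right)}}{y{\left(136 \right)}} + \frac{24125}{46 \left(-90\right)}\right) - - \frac{11695}{38700} = \left(\frac{\frac{1}{2} \cdot \frac{1}{137} \left(-20 - 35\right)}{\frac{1}{-36 + 136} \left(61 - 816\right)} + \frac{24125}{46 \left(-90\right)}\right) - - \frac{11695}{38700} = \left(\frac{\frac{1}{2} \cdot \frac{1}{137} \left(-55\right)}{\frac{1}{100} \left(61 - 816\right)} + \frac{24125}{-4140}\right) - \left(-11695\right) \frac{1}{38700} = \left(- \frac{55}{274 \cdot \frac{1}{100} \left(-755\right)} + 24125 \left(- \frac{1}{4140}\right)\right) - - \frac{2339}{7740} = \left(- \frac{55}{274 \left(- \frac{151}{20}\right)} - \frac{4825}{828}\right) + \frac{2339}{7740} = \left(\left(- \frac{55}{274}\right) \left(- \frac{20}{151}\right) - \frac{4825}{828}\right) + \frac{2339}{7740} = \left(\frac{550}{20687} - \frac{4825}{828}\right) + \frac{2339}{7740} = - \frac{99359375}{17128836} + \frac{2339}{7740} = - \frac{10124683543}{1841349870}$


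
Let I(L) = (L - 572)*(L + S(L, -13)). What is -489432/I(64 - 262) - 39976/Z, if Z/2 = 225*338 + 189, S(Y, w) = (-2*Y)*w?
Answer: -1107340826/2905849485 ≈ -0.38107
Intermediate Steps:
S(Y, w) = -2*Y*w
I(L) = 27*L*(-572 + L) (I(L) = (L - 572)*(L - 2*L*(-13)) = (-572 + L)*(L + 26*L) = (-572 + L)*(27*L) = 27*L*(-572 + L))
Z = 152478 (Z = 2*(225*338 + 189) = 2*(76050 + 189) = 2*76239 = 152478)
-489432/I(64 - 262) - 39976/Z = -489432*1/(27*(-572 + (64 - 262))*(64 - 262)) - 39976/152478 = -489432*(-1/(5346*(-572 - 198))) - 39976*1/152478 = -489432/(27*(-198)*(-770)) - 19988/76239 = -489432/4116420 - 19988/76239 = -489432*1/4116420 - 19988/76239 = -40786/343035 - 19988/76239 = -1107340826/2905849485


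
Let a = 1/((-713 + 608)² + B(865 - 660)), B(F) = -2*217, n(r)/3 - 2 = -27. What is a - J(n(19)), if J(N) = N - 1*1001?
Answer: 11395917/10591 ≈ 1076.0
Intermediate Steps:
n(r) = -75 (n(r) = 6 + 3*(-27) = 6 - 81 = -75)
B(F) = -434
a = 1/10591 (a = 1/((-713 + 608)² - 434) = 1/((-105)² - 434) = 1/(11025 - 434) = 1/10591 ≈ 9.4420e-5)
J(N) = -1001 + N (J(N) = N - 1001 = -1001 + N)
a - J(n(19)) = 1/10591 - (-1001 - 75) = 1/10591 - 1*(-1076) = 1/10591 + 1076 = 11395917/10591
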